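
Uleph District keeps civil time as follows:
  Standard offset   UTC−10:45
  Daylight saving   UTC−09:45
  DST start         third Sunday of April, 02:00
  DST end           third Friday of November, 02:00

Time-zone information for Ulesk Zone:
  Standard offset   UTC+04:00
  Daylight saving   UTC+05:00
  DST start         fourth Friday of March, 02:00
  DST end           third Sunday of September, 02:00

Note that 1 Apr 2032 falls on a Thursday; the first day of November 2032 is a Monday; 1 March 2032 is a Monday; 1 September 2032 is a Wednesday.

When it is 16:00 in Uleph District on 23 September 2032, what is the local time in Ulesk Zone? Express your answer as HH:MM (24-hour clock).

05:45

1 April 2032 is a Thursday, so the first Sunday is April 4 and the third is April 18.
1 November 2032 is a Monday, so the first Friday is November 5 and the third is November 19.
23 September 2032 falls between 18 April and 19 November, so daylight saving is in effect and Uleph District is at UTC−09:45.
16:00 Uleph District + 9h45m = 01:45 UTC (rolling into the next day, 24 September 2032).
1 March 2032 is a Monday, so the first Friday is March 5 and the fourth is March 26.
1 September 2032 is a Wednesday, so the first Sunday is September 5 and the third is September 19.
At the standard offset (UTC+04:00), 01:45 UTC + 4h = 05:45 Ulesk Zone standard time.
Daylight saving runs 26 March – 19 September; the standard-time date in Ulesk Zone, 24 September 2032, is outside that window, so Ulesk Zone is on standard time at UTC+04:00.
01:45 UTC + 4h = 05:45 Ulesk Zone.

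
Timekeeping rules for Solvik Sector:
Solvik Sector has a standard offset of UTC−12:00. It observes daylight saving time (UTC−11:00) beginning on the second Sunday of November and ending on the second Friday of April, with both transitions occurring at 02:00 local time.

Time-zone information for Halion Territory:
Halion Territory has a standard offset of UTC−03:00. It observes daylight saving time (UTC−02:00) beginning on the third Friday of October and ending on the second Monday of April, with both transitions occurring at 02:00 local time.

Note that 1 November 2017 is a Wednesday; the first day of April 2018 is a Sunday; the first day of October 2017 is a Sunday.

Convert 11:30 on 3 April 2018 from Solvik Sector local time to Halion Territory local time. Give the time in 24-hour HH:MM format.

20:30

1 November 2017 is a Wednesday, so the first Sunday is November 5 and the second is November 12.
1 April 2018 is a Sunday, so the first Friday is April 6 and the second is April 13.
3 April 2018 lies within the daylight-saving period (12 November 2017 – 13 April 2018), so Solvik Sector is on daylight time, UTC−11:00.
11:30 Solvik Sector + 11h = 22:30 UTC.
1 October 2017 is a Sunday, so the first Friday is October 6 and the third is October 20.
1 April 2018 is a Sunday, so the first Monday is April 2 and the second is April 9.
At the standard offset (UTC−03:00), 22:30 UTC − 3h = 19:30 Halion Territory standard time.
The standard-time date in Halion Territory, 3 April 2018, lies within the daylight-saving period (20 October 2017 – 9 April 2018), so Halion Territory is on daylight time, UTC−02:00.
22:30 UTC − 2h = 20:30 Halion Territory.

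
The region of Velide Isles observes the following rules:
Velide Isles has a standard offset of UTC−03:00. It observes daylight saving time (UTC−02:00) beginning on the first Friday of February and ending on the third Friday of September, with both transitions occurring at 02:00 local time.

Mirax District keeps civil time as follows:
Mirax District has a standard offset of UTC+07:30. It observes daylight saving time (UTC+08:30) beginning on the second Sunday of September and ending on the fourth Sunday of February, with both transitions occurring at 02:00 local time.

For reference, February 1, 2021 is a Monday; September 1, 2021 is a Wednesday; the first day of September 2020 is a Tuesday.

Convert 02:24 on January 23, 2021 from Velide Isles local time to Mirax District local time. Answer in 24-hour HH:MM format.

1 February 2021 is a Monday, so the first Friday is February 5.
1 September 2021 is a Wednesday, so the first Friday is September 3 and the third is September 17.
January 23, 2021 is outside the daylight-saving period (5 February – 17 September), so Velide Isles is on standard time, UTC−03:00.
02:24 Velide Isles + 3h = 05:24 UTC.
1 September 2020 is a Tuesday, so the first Sunday is September 6 and the second is September 13.
1 February 2021 is a Monday, so the first Sunday is February 7 and the fourth is February 28.
At the standard offset (UTC+07:30), 05:24 UTC + 7h30m = 12:54 Mirax District standard time.
Daylight saving runs 13 September 2020 – 28 February 2021; the standard-time date in Mirax District, January 23, 2021, is inside that window, so Mirax District is at UTC+08:30.
05:24 UTC + 8h30m = 13:54 Mirax District.

13:54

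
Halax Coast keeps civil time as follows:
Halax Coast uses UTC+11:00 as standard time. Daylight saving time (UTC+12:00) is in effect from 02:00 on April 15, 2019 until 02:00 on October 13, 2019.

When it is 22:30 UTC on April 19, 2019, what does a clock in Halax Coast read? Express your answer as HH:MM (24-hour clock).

10:30

At the standard offset (UTC+11:00), 22:30 UTC + 11h = 09:30 Halax Coast standard time (rolling into the next day, 20 April 2019).
The standard-time date in Halax Coast, April 20, 2019, lies within the daylight-saving period (15 April – 13 October), so Halax Coast is on daylight time, UTC+12:00.
22:30 UTC + 12h = 10:30 local (rolling into the next day, 20 April 2019).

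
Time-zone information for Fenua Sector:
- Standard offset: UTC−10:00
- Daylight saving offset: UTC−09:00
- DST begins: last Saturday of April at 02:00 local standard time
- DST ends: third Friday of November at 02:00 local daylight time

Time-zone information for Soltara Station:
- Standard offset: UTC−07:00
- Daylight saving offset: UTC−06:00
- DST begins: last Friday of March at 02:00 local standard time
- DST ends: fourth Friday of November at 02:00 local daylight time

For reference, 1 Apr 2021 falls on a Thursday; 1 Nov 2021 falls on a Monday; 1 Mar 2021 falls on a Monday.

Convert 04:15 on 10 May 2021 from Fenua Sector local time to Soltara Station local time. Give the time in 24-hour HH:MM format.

07:15

1 April 2021 is a Thursday, so Saturdays fall on 3, 10, 17, 24; the last is April 24.
1 November 2021 is a Monday, so the first Friday is November 5 and the third is November 19.
10 May 2021 lies within the daylight-saving period (24 April – 19 November), so Fenua Sector is on daylight time, UTC−09:00.
04:15 Fenua Sector + 9h = 13:15 UTC.
1 March 2021 is a Monday, so Fridays fall on 5, 12, 19, 26; the last is March 26.
1 November 2021 is a Monday, so the first Friday is November 5 and the fourth is November 26.
At the standard offset (UTC−07:00), 13:15 UTC − 7h = 06:15 Soltara Station standard time.
The standard-time date in Soltara Station, 10 May 2021, lies within the daylight-saving period (26 March – 26 November), so Soltara Station is on daylight time, UTC−06:00.
13:15 UTC − 6h = 07:15 Soltara Station.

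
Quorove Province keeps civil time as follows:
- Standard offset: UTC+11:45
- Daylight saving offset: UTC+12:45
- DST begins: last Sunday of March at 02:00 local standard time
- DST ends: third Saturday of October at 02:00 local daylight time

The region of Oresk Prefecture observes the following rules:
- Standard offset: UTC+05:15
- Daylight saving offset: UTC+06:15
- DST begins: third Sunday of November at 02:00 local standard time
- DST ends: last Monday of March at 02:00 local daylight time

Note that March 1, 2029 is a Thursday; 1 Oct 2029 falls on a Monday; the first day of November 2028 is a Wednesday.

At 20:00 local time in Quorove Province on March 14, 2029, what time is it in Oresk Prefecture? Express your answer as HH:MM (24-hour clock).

14:30

1 March 2029 is a Thursday, so Sundays fall on 4, 11, 18, 25; the last is March 25.
1 October 2029 is a Monday, so the first Saturday is October 6 and the third is October 20.
March 14, 2029 does not fall between 25 March and 20 October, so daylight saving is not in effect and Quorove Province is at UTC+11:45.
20:00 Quorove Province − 11h45m = 08:15 UTC.
1 November 2028 is a Wednesday, so the first Sunday is November 5 and the third is November 19.
1 March 2029 is a Thursday, so Mondays fall on 5, 12, 19, 26; the last is March 26.
At the standard offset (UTC+05:15), 08:15 UTC + 5h15m = 13:30 Oresk Prefecture standard time.
The standard-time date in Oresk Prefecture, March 14, 2029, lies within the daylight-saving period (19 November 2028 – 26 March 2029), so Oresk Prefecture is on daylight time, UTC+06:15.
08:15 UTC + 6h15m = 14:30 Oresk Prefecture.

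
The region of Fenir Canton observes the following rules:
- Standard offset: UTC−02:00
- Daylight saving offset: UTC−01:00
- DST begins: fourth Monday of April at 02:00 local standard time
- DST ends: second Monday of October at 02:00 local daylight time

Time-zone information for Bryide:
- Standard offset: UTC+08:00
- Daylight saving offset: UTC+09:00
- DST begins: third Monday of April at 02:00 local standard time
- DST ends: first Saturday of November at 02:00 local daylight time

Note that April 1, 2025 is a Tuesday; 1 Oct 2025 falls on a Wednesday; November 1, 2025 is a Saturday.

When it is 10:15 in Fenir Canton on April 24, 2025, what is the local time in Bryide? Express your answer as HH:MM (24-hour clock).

1 April 2025 is a Tuesday, so the first Monday is April 7 and the fourth is April 28.
1 October 2025 is a Wednesday, so the first Monday is October 6 and the second is October 13.
April 24, 2025 is outside the daylight-saving period (28 April – 13 October), so Fenir Canton is on standard time, UTC−02:00.
10:15 Fenir Canton + 2h = 12:15 UTC.
1 April 2025 is a Tuesday, so the first Monday is April 7 and the third is April 21.
1 November 2025 is a Saturday, so the first Saturday is November 1.
At the standard offset (UTC+08:00), 12:15 UTC + 8h = 20:15 Bryide standard time.
Daylight saving runs 21 April – 1 November; the standard-time date in Bryide, April 24, 2025, is inside that window, so Bryide is at UTC+09:00.
12:15 UTC + 9h = 21:15 Bryide.

21:15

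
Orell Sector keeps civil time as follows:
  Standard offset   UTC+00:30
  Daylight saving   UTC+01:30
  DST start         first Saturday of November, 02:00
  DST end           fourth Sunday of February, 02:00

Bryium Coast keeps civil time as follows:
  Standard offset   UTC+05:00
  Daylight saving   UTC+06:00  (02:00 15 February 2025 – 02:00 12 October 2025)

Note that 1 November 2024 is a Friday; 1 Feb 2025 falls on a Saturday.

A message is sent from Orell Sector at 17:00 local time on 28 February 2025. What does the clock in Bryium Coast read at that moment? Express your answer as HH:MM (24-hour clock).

22:30

1 November 2024 is a Friday, so the first Saturday is November 2.
1 February 2025 is a Saturday, so the first Sunday is February 2 and the fourth is February 23.
Daylight saving runs 2 November 2024 – 23 February 2025; 28 February 2025 is outside that window, so Orell Sector is on standard time at UTC+00:30.
17:00 Orell Sector − 0h30m = 16:30 UTC.
At the standard offset (UTC+05:00), 16:30 UTC + 5h = 21:30 Bryium Coast standard time.
The standard-time date in Bryium Coast, 28 February 2025, falls between 15 February and 12 October, so daylight saving is in effect and Bryium Coast is at UTC+06:00.
16:30 UTC + 6h = 22:30 Bryium Coast.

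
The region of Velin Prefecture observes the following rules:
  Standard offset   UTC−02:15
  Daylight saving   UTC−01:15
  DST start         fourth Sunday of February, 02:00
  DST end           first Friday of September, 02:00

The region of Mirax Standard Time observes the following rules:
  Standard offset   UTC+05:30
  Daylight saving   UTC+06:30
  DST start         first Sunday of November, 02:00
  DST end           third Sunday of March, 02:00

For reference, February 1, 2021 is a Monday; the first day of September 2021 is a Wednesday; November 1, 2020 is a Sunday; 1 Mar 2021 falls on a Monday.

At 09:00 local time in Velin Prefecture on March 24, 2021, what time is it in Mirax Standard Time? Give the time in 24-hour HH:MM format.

1 February 2021 is a Monday, so the first Sunday is February 7 and the fourth is February 28.
1 September 2021 is a Wednesday, so the first Friday is September 3.
March 24, 2021 falls between 28 February and 3 September, so daylight saving is in effect and Velin Prefecture is at UTC−01:15.
09:00 Velin Prefecture + 1h15m = 10:15 UTC.
1 November 2020 is a Sunday, so the first Sunday is November 1.
1 March 2021 is a Monday, so the first Sunday is March 7 and the third is March 21.
At the standard offset (UTC+05:30), 10:15 UTC + 5h30m = 15:45 Mirax Standard Time standard time.
Daylight saving runs 1 November 2020 – 21 March 2021; the standard-time date in Mirax Standard Time, March 24, 2021, is outside that window, so Mirax Standard Time is on standard time at UTC+05:30.
10:15 UTC + 5h30m = 15:45 Mirax Standard Time.

15:45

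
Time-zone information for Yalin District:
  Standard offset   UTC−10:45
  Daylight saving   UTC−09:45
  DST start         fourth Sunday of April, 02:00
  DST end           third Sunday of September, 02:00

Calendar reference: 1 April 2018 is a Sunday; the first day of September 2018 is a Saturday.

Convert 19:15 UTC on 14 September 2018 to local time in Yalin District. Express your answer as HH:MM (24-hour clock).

1 April 2018 is a Sunday, so the first Sunday is April 1 and the fourth is April 22.
1 September 2018 is a Saturday, so the first Sunday is September 2 and the third is September 16.
At the standard offset (UTC−10:45), 19:15 UTC − 10h45m = 08:30 Yalin District standard time.
The standard-time date in Yalin District, 14 September 2018, falls between 22 April and 16 September, so daylight saving is in effect and Yalin District is at UTC−09:45.
19:15 UTC − 9h45m = 09:30 local.

09:30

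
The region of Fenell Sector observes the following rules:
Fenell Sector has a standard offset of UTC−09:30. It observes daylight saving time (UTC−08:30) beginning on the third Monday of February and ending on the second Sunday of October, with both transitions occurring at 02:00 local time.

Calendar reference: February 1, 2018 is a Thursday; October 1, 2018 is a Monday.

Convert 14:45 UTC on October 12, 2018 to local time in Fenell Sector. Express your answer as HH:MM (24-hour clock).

06:15

1 February 2018 is a Thursday, so the first Monday is February 5 and the third is February 19.
1 October 2018 is a Monday, so the first Sunday is October 7 and the second is October 14.
At the standard offset (UTC−09:30), 14:45 UTC − 9h30m = 05:15 Fenell Sector standard time.
The standard-time date in Fenell Sector, October 12, 2018, lies within the daylight-saving period (19 February – 14 October), so Fenell Sector is on daylight time, UTC−08:30.
14:45 UTC − 8h30m = 06:15 local.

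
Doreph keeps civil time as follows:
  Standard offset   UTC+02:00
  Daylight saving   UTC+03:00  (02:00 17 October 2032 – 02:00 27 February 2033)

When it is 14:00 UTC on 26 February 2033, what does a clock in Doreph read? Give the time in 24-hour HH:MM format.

17:00

At the standard offset (UTC+02:00), 14:00 UTC + 2h = 16:00 Doreph standard time.
The standard-time date in Doreph, 26 February 2033, lies within the daylight-saving period (17 October 2032 – 27 February 2033), so Doreph is on daylight time, UTC+03:00.
14:00 UTC + 3h = 17:00 local.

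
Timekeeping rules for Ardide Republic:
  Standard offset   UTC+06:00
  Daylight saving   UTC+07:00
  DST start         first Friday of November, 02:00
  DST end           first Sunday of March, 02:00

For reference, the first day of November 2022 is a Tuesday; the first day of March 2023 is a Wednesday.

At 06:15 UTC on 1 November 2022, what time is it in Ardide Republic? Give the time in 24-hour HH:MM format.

12:15

1 November 2022 is a Tuesday, so the first Friday is November 4.
1 March 2023 is a Wednesday, so the first Sunday is March 5.
At the standard offset (UTC+06:00), 06:15 UTC + 6h = 12:15 Ardide Republic standard time.
The standard-time date in Ardide Republic, 1 November 2022, is outside the daylight-saving period (4 November 2022 – 5 March 2023), so Ardide Republic is on standard time, UTC+06:00.
06:15 UTC + 6h = 12:15 local.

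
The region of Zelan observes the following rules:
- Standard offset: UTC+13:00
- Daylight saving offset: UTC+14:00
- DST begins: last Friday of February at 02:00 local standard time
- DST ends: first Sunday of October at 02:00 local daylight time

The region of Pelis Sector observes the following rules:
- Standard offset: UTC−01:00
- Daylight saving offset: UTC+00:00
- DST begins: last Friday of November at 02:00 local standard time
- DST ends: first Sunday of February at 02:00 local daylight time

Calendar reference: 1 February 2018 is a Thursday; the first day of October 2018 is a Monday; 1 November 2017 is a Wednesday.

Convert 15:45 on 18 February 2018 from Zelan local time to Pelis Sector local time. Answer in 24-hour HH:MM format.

1 February 2018 is a Thursday, so Fridays fall on 2, 9, 16, 23; the last is February 23.
1 October 2018 is a Monday, so the first Sunday is October 7.
18 February 2018 does not fall between 23 February and 7 October, so daylight saving is not in effect and Zelan is at UTC+13:00.
15:45 Zelan − 13h = 02:45 UTC.
1 November 2017 is a Wednesday, so Fridays fall on 3, 10, 17, 24; the last is November 24.
1 February 2018 is a Thursday, so the first Sunday is February 4.
At the standard offset (UTC−01:00), 02:45 UTC − 1h = 01:45 Pelis Sector standard time.
The standard-time date in Pelis Sector, 18 February 2018, does not fall between 24 November 2017 and 4 February 2018, so daylight saving is not in effect and Pelis Sector is at UTC−01:00.
02:45 UTC − 1h = 01:45 Pelis Sector.

01:45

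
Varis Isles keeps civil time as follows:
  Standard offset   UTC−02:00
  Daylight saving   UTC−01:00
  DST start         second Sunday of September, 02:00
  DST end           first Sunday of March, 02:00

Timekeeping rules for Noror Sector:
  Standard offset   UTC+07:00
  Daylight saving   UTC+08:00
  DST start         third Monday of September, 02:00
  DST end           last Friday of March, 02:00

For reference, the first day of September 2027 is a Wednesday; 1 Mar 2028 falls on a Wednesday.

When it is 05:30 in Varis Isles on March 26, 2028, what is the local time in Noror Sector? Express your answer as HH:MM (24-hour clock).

15:30

1 September 2027 is a Wednesday, so the first Sunday is September 5 and the second is September 12.
1 March 2028 is a Wednesday, so the first Sunday is March 5.
March 26, 2028 does not fall between 12 September 2027 and 5 March 2028, so daylight saving is not in effect and Varis Isles is at UTC−02:00.
05:30 Varis Isles + 2h = 07:30 UTC.
1 September 2027 is a Wednesday, so the first Monday is September 6 and the third is September 20.
1 March 2028 is a Wednesday, so Fridays fall on 3, 10, 17, 24, 31; the last is March 31.
At the standard offset (UTC+07:00), 07:30 UTC + 7h = 14:30 Noror Sector standard time.
The standard-time date in Noror Sector, March 26, 2028, falls between 20 September 2027 and 31 March 2028, so daylight saving is in effect and Noror Sector is at UTC+08:00.
07:30 UTC + 8h = 15:30 Noror Sector.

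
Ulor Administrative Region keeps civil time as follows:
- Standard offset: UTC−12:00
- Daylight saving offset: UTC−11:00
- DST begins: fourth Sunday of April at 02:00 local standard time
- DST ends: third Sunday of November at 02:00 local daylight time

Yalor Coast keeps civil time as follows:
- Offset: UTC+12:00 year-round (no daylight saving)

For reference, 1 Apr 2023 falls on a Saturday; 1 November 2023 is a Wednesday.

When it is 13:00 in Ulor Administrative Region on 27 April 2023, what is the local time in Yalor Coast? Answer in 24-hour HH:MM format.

12:00

1 April 2023 is a Saturday, so the first Sunday is April 2 and the fourth is April 23.
1 November 2023 is a Wednesday, so the first Sunday is November 5 and the third is November 19.
Daylight saving runs 23 April – 19 November; 27 April 2023 is inside that window, so Ulor Administrative Region is at UTC−11:00.
13:00 Ulor Administrative Region + 11h = 00:00 UTC (rolling into the next day, 28 April 2023).
Yalor Coast has no daylight saving, so its offset is UTC+12:00 year-round.
00:00 UTC + 12h = 12:00 Yalor Coast.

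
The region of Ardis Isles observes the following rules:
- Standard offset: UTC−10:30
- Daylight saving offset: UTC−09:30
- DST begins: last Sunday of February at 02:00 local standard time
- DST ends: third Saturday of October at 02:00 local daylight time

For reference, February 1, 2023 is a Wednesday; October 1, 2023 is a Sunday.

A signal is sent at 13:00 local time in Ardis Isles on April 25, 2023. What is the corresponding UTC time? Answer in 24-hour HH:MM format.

22:30

1 February 2023 is a Wednesday, so Sundays fall on 5, 12, 19, 26; the last is February 26.
1 October 2023 is a Sunday, so the first Saturday is October 7 and the third is October 21.
Daylight saving runs 26 February – 21 October; April 25, 2023 is inside that window, so Ardis Isles is at UTC−09:30.
13:00 local + 9h30m = 22:30 UTC.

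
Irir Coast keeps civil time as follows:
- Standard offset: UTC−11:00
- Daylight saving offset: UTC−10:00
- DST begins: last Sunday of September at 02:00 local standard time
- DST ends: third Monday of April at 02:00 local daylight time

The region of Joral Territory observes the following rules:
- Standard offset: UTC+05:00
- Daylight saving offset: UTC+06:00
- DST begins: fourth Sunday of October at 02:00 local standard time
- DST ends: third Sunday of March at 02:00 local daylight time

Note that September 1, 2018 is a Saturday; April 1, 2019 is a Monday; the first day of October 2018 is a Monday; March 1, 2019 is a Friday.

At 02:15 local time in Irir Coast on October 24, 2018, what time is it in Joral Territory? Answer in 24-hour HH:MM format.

17:15

1 September 2018 is a Saturday, so Sundays fall on 2, 9, 16, 23, 30; the last is September 30.
1 April 2019 is a Monday, so the first Monday is April 1 and the third is April 15.
Daylight saving runs 30 September 2018 – 15 April 2019; October 24, 2018 is inside that window, so Irir Coast is at UTC−10:00.
02:15 Irir Coast + 10h = 12:15 UTC.
1 October 2018 is a Monday, so the first Sunday is October 7 and the fourth is October 28.
1 March 2019 is a Friday, so the first Sunday is March 3 and the third is March 17.
At the standard offset (UTC+05:00), 12:15 UTC + 5h = 17:15 Joral Territory standard time.
The standard-time date in Joral Territory, October 24, 2018, does not fall between 28 October 2018 and 17 March 2019, so daylight saving is not in effect and Joral Territory is at UTC+05:00.
12:15 UTC + 5h = 17:15 Joral Territory.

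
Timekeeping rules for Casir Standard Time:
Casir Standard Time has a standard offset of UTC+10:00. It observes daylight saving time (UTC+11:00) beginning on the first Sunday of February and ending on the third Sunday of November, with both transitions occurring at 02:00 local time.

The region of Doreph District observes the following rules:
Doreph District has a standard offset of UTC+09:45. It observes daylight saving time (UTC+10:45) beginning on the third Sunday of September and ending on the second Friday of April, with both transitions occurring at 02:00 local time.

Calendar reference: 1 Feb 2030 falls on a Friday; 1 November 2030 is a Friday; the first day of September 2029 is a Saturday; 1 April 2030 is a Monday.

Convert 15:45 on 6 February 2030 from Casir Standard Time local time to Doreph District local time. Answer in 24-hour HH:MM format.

15:30

1 February 2030 is a Friday, so the first Sunday is February 3.
1 November 2030 is a Friday, so the first Sunday is November 3 and the third is November 17.
Daylight saving runs 3 February – 17 November; 6 February 2030 is inside that window, so Casir Standard Time is at UTC+11:00.
15:45 Casir Standard Time − 11h = 04:45 UTC.
1 September 2029 is a Saturday, so the first Sunday is September 2 and the third is September 16.
1 April 2030 is a Monday, so the first Friday is April 5 and the second is April 12.
At the standard offset (UTC+09:45), 04:45 UTC + 9h45m = 14:30 Doreph District standard time.
The standard-time date in Doreph District, 6 February 2030, falls between 16 September 2029 and 12 April 2030, so daylight saving is in effect and Doreph District is at UTC+10:45.
04:45 UTC + 10h45m = 15:30 Doreph District.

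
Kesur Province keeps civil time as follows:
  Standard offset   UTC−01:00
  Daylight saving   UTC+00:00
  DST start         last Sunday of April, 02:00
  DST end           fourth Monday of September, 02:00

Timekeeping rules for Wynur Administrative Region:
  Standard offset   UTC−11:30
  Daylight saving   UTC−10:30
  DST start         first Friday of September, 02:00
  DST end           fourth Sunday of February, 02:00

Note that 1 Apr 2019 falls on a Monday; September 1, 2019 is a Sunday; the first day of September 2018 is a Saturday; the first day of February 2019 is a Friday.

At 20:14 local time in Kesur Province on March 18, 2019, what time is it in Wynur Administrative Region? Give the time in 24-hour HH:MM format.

1 April 2019 is a Monday, so Sundays fall on 7, 14, 21, 28; the last is April 28.
1 September 2019 is a Sunday, so the first Monday is September 2 and the fourth is September 23.
March 18, 2019 is outside the daylight-saving period (28 April – 23 September), so Kesur Province is on standard time, UTC−01:00.
20:14 Kesur Province + 1h = 21:14 UTC.
1 September 2018 is a Saturday, so the first Friday is September 7.
1 February 2019 is a Friday, so the first Sunday is February 3 and the fourth is February 24.
At the standard offset (UTC−11:30), 21:14 UTC − 11h30m = 09:44 Wynur Administrative Region standard time.
The standard-time date in Wynur Administrative Region, March 18, 2019, is outside the daylight-saving period (7 September 2018 – 24 February 2019), so Wynur Administrative Region is on standard time, UTC−11:30.
21:14 UTC − 11h30m = 09:44 Wynur Administrative Region.

09:44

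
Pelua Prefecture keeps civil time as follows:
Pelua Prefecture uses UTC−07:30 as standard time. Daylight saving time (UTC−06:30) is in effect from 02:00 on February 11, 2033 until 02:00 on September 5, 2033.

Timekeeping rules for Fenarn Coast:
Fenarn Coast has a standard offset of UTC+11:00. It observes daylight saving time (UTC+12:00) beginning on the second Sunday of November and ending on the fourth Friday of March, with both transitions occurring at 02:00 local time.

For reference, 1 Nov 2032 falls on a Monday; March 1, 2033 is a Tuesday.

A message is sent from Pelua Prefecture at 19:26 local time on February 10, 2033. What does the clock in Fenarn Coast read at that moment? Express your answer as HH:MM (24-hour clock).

February 10, 2033 is outside the daylight-saving period (11 February – 5 September), so Pelua Prefecture is on standard time, UTC−07:30.
19:26 Pelua Prefecture + 7h30m = 02:56 UTC (rolling into the next day, 11 February 2033).
1 November 2032 is a Monday, so the first Sunday is November 7 and the second is November 14.
1 March 2033 is a Tuesday, so the first Friday is March 4 and the fourth is March 25.
At the standard offset (UTC+11:00), 02:56 UTC + 11h = 13:56 Fenarn Coast standard time.
The standard-time date in Fenarn Coast, February 11, 2033, lies within the daylight-saving period (14 November 2032 – 25 March 2033), so Fenarn Coast is on daylight time, UTC+12:00.
02:56 UTC + 12h = 14:56 Fenarn Coast.

14:56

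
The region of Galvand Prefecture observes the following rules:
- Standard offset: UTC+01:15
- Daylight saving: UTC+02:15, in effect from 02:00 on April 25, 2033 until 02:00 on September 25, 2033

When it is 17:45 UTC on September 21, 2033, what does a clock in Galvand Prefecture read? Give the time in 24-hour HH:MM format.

20:00

At the standard offset (UTC+01:15), 17:45 UTC + 1h15m = 19:00 Galvand Prefecture standard time.
The standard-time date in Galvand Prefecture, September 21, 2033, lies within the daylight-saving period (25 April – 25 September), so Galvand Prefecture is on daylight time, UTC+02:15.
17:45 UTC + 2h15m = 20:00 local.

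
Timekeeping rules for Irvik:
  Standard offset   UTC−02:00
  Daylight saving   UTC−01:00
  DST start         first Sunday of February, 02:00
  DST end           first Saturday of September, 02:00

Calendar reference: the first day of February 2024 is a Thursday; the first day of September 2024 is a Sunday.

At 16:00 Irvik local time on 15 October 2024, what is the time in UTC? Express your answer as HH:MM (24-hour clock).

18:00

1 February 2024 is a Thursday, so the first Sunday is February 4.
1 September 2024 is a Sunday, so the first Saturday is September 7.
15 October 2024 does not fall between 4 February and 7 September, so daylight saving is not in effect and Irvik is at UTC−02:00.
16:00 local + 2h = 18:00 UTC.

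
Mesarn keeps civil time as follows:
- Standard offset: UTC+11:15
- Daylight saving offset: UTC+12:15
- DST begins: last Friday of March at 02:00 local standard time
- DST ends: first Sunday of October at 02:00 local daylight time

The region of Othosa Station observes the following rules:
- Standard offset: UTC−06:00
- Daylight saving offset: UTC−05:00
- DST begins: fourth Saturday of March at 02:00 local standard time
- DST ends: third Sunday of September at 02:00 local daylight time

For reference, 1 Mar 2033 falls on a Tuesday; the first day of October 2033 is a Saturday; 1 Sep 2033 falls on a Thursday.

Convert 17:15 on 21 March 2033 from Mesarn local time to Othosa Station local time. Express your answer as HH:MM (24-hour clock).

1 March 2033 is a Tuesday, so Fridays fall on 4, 11, 18, 25; the last is March 25.
1 October 2033 is a Saturday, so the first Sunday is October 2.
Daylight saving runs 25 March – 2 October; 21 March 2033 is outside that window, so Mesarn is on standard time at UTC+11:15.
17:15 Mesarn − 11h15m = 06:00 UTC.
1 March 2033 is a Tuesday, so the first Saturday is March 5 and the fourth is March 26.
1 September 2033 is a Thursday, so the first Sunday is September 4 and the third is September 18.
At the standard offset (UTC−06:00), 06:00 UTC − 6h = 00:00 Othosa Station standard time.
The standard-time date in Othosa Station, 21 March 2033, is outside the daylight-saving period (26 March – 18 September), so Othosa Station is on standard time, UTC−06:00.
06:00 UTC − 6h = 00:00 Othosa Station.

00:00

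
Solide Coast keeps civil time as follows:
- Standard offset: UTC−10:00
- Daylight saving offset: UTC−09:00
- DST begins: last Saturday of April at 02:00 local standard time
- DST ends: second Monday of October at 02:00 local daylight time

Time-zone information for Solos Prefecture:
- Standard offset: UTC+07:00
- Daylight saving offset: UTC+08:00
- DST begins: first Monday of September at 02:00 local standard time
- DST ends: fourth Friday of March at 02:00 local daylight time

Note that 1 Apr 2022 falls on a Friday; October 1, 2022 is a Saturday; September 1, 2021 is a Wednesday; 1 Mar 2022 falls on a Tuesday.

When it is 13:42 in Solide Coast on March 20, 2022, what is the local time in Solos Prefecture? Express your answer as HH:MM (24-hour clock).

1 April 2022 is a Friday, so Saturdays fall on 2, 9, 16, 23, 30; the last is April 30.
1 October 2022 is a Saturday, so the first Monday is October 3 and the second is October 10.
Daylight saving runs 30 April – 10 October; March 20, 2022 is outside that window, so Solide Coast is on standard time at UTC−10:00.
13:42 Solide Coast + 10h = 23:42 UTC.
1 September 2021 is a Wednesday, so the first Monday is September 6.
1 March 2022 is a Tuesday, so the first Friday is March 4 and the fourth is March 25.
At the standard offset (UTC+07:00), 23:42 UTC + 7h = 06:42 Solos Prefecture standard time (rolling into the next day, 21 March 2022).
The standard-time date in Solos Prefecture, March 21, 2022, lies within the daylight-saving period (6 September 2021 – 25 March 2022), so Solos Prefecture is on daylight time, UTC+08:00.
23:42 UTC + 8h = 07:42 Solos Prefecture (rolling into the next day, 21 March 2022).

07:42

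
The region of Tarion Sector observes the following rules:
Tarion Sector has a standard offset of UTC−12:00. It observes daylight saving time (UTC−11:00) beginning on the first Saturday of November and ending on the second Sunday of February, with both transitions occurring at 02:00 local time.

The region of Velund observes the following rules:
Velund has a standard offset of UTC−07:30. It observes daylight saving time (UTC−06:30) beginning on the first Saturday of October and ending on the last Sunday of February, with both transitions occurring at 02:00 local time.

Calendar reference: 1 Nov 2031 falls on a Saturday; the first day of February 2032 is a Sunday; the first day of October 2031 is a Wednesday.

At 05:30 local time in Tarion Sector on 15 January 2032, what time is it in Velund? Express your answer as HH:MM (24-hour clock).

1 November 2031 is a Saturday, so the first Saturday is November 1.
1 February 2032 is a Sunday, so the first Sunday is February 1 and the second is February 8.
15 January 2032 lies within the daylight-saving period (1 November 2031 – 8 February 2032), so Tarion Sector is on daylight time, UTC−11:00.
05:30 Tarion Sector + 11h = 16:30 UTC.
1 October 2031 is a Wednesday, so the first Saturday is October 4.
1 February 2032 is a Sunday, so Sundays fall on 1, 8, 15, 22, 29; the last is February 29.
At the standard offset (UTC−07:30), 16:30 UTC − 7h30m = 09:00 Velund standard time.
The standard-time date in Velund, 15 January 2032, falls between 4 October 2031 and 29 February 2032, so daylight saving is in effect and Velund is at UTC−06:30.
16:30 UTC − 6h30m = 10:00 Velund.

10:00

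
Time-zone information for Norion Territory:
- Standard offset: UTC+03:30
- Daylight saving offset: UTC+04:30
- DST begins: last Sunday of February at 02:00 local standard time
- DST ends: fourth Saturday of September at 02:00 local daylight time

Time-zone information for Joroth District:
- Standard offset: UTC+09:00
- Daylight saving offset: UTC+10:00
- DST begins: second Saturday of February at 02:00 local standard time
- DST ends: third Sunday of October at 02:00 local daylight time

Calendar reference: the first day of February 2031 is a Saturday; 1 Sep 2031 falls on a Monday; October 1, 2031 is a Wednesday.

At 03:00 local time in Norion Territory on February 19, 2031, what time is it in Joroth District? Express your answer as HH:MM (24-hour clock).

1 February 2031 is a Saturday, so Sundays fall on 2, 9, 16, 23; the last is February 23.
1 September 2031 is a Monday, so the first Saturday is September 6 and the fourth is September 27.
February 19, 2031 does not fall between 23 February and 27 September, so daylight saving is not in effect and Norion Territory is at UTC+03:30.
03:00 Norion Territory − 3h30m = 23:30 UTC (rolling into the previous day, 18 February 2031).
1 February 2031 is a Saturday, so the first Saturday is February 1 and the second is February 8.
1 October 2031 is a Wednesday, so the first Sunday is October 5 and the third is October 19.
At the standard offset (UTC+09:00), 23:30 UTC + 9h = 08:30 Joroth District standard time (rolling into the next day, 19 February 2031).
The standard-time date in Joroth District, February 19, 2031, lies within the daylight-saving period (8 February – 19 October), so Joroth District is on daylight time, UTC+10:00.
23:30 UTC + 10h = 09:30 Joroth District (rolling into the next day, 19 February 2031).

09:30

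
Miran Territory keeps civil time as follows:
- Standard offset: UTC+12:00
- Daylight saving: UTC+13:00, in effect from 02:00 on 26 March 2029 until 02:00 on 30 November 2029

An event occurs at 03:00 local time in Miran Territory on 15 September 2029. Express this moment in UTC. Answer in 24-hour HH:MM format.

15 September 2029 falls between 26 March and 30 November, so daylight saving is in effect and Miran Territory is at UTC+13:00.
03:00 local − 13h = 14:00 UTC (rolling into the previous day, 14 September 2029).

14:00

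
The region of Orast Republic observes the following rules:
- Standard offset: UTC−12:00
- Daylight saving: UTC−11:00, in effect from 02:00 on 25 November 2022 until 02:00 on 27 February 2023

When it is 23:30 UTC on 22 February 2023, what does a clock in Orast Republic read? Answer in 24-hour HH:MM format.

12:30

At the standard offset (UTC−12:00), 23:30 UTC − 12h = 11:30 Orast Republic standard time.
The standard-time date in Orast Republic, 22 February 2023, falls between 25 November 2022 and 27 February 2023, so daylight saving is in effect and Orast Republic is at UTC−11:00.
23:30 UTC − 11h = 12:30 local.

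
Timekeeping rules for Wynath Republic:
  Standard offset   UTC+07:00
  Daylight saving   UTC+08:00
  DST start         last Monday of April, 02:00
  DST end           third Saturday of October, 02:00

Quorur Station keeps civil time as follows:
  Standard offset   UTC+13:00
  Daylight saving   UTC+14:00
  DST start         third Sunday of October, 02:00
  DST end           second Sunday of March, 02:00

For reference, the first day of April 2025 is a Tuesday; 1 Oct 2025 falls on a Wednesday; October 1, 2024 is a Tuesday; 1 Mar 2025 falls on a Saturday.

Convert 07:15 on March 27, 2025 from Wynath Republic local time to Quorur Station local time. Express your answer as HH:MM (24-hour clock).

13:15

1 April 2025 is a Tuesday, so Mondays fall on 7, 14, 21, 28; the last is April 28.
1 October 2025 is a Wednesday, so the first Saturday is October 4 and the third is October 18.
March 27, 2025 does not fall between 28 April and 18 October, so daylight saving is not in effect and Wynath Republic is at UTC+07:00.
07:15 Wynath Republic − 7h = 00:15 UTC.
1 October 2024 is a Tuesday, so the first Sunday is October 6 and the third is October 20.
1 March 2025 is a Saturday, so the first Sunday is March 2 and the second is March 9.
At the standard offset (UTC+13:00), 00:15 UTC + 13h = 13:15 Quorur Station standard time.
Daylight saving runs 20 October 2024 – 9 March 2025; the standard-time date in Quorur Station, March 27, 2025, is outside that window, so Quorur Station is on standard time at UTC+13:00.
00:15 UTC + 13h = 13:15 Quorur Station.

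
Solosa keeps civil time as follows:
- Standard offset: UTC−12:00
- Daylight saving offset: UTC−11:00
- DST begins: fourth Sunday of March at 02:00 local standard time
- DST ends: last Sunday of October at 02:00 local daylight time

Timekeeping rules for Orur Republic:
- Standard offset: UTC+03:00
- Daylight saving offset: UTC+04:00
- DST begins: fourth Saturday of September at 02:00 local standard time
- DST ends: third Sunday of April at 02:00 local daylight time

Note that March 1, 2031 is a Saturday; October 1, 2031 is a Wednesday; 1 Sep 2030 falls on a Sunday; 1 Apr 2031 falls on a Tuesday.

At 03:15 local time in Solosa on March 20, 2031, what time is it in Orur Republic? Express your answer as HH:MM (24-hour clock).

1 March 2031 is a Saturday, so the first Sunday is March 2 and the fourth is March 23.
1 October 2031 is a Wednesday, so Sundays fall on 5, 12, 19, 26; the last is October 26.
March 20, 2031 is outside the daylight-saving period (23 March – 26 October), so Solosa is on standard time, UTC−12:00.
03:15 Solosa + 12h = 15:15 UTC.
1 September 2030 is a Sunday, so the first Saturday is September 7 and the fourth is September 28.
1 April 2031 is a Tuesday, so the first Sunday is April 6 and the third is April 20.
At the standard offset (UTC+03:00), 15:15 UTC + 3h = 18:15 Orur Republic standard time.
The standard-time date in Orur Republic, March 20, 2031, lies within the daylight-saving period (28 September 2030 – 20 April 2031), so Orur Republic is on daylight time, UTC+04:00.
15:15 UTC + 4h = 19:15 Orur Republic.

19:15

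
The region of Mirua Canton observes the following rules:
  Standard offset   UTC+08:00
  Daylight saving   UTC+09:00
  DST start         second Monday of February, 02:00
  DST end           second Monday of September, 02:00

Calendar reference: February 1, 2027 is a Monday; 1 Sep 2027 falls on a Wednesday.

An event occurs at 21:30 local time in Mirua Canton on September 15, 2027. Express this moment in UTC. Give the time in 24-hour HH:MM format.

1 February 2027 is a Monday, so the first Monday is February 1 and the second is February 8.
1 September 2027 is a Wednesday, so the first Monday is September 6 and the second is September 13.
Daylight saving runs 8 February – 13 September; September 15, 2027 is outside that window, so Mirua Canton is on standard time at UTC+08:00.
21:30 local − 8h = 13:30 UTC.

13:30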